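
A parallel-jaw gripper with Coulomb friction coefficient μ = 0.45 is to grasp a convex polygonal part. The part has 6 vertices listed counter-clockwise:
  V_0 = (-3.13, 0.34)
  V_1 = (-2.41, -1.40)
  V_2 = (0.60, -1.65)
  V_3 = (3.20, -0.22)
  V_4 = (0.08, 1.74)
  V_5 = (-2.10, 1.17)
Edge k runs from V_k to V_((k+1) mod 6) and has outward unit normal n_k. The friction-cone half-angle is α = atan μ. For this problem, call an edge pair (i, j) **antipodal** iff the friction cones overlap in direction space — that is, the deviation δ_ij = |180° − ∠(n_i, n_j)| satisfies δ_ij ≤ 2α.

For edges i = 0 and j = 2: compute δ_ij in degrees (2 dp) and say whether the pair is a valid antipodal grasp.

δ = 83.67°, invalid

α = atan 0.45 = 24.23°;  2α = 48.46°
edge 0: e_0 = (+0.72, -1.74);  n_0 = (-0.9240, -0.3824)
edge 2: e_2 = (+2.60, +1.43);  n_2 = (+0.4819, -0.8762)
∠(n_0, n_2) = 96.33°
δ = |180° − 96.33°| = 83.67°
83.67° > 2α = 48.46°  →  invalid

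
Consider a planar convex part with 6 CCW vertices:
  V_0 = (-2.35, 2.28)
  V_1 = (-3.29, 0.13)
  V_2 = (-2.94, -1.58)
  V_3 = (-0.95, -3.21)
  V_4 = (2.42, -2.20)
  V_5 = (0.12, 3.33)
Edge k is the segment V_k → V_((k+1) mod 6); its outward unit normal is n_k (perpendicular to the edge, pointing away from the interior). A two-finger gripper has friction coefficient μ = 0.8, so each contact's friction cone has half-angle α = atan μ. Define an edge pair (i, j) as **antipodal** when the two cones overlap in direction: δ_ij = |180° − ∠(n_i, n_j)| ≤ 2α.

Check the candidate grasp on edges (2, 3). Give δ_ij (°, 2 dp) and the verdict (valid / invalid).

α = atan 0.8 = 38.66°;  2α = 77.32°
edge 2: e_2 = (+1.99, -1.63);  n_2 = (-0.6337, -0.7736)
edge 3: e_3 = (+3.37, +1.01);  n_3 = (+0.2871, -0.9579)
∠(n_2, n_3) = 56.00°
δ = |180° − 56.00°| = 124.00°
124.00° > 2α = 77.32°  →  invalid

δ = 124.00°, invalid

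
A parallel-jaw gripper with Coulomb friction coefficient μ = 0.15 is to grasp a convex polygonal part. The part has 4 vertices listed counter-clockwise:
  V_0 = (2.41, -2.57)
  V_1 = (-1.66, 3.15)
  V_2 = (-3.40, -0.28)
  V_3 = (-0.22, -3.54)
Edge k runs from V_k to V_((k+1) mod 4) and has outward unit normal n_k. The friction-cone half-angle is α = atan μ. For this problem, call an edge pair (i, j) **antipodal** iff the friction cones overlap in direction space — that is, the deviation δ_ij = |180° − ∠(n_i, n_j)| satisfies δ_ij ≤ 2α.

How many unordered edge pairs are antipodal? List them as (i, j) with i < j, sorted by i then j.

α = atan 0.15 = 8.53°;  2α = 17.06°
n_0 = (+0.8148, +0.5798)
n_1 = (-0.8918, +0.4524)
n_2 = (-0.7158, -0.6983)
n_3 = (+0.3460, -0.9382)
  (0,1): δ = 62.33°  ·
  (0,2): δ = 8.85°  ✓
  (0,3): δ = 74.81°  ·
  (1,2): δ = 108.81°  ·
  (1,3): δ = 42.86°  ·
  (2,3): δ = 114.04°  ·
antipodal pairs: 1

count = 1; pairs: (0,2)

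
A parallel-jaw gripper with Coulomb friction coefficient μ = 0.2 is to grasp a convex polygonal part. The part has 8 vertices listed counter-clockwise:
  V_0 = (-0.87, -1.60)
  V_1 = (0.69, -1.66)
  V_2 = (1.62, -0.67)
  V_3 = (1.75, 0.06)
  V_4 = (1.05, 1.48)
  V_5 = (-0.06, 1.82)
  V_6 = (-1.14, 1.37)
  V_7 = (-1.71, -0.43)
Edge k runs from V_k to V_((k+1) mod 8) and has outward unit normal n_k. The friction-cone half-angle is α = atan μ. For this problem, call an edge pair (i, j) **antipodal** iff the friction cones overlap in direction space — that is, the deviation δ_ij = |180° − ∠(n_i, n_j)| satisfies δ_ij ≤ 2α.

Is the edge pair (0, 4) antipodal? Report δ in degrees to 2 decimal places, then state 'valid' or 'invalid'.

α = atan 0.2 = 11.31°;  2α = 22.62°
edge 0: e_0 = (+1.56, -0.06);  n_0 = (-0.0384, -0.9993)
edge 4: e_4 = (-1.11, +0.34);  n_4 = (+0.2929, +0.9562)
∠(n_0, n_4) = 165.17°
δ = |180° − 165.17°| = 14.83°
14.83° ≤ 2α = 22.62°  →  valid

δ = 14.83°, valid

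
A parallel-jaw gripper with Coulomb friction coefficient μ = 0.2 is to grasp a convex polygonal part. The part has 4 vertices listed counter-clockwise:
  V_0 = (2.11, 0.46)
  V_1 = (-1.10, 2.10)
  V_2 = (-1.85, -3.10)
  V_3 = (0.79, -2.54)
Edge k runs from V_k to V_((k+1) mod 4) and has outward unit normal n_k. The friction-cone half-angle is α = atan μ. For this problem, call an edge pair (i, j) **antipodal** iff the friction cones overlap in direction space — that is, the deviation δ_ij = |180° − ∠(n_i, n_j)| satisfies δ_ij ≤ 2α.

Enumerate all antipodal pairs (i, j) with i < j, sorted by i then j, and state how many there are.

count = 1; pairs: (1,3)

α = atan 0.2 = 11.31°;  2α = 22.62°
n_0 = (+0.4550, +0.8905)
n_1 = (-0.9898, +0.1428)
n_2 = (+0.2075, -0.9782)
n_3 = (+0.9153, -0.4027)
  (0,1): δ = 71.14°  ·
  (0,2): δ = 39.04°  ·
  (0,3): δ = 93.31°  ·
  (1,2): δ = 69.82°  ·
  (1,3): δ = 15.54°  ✓
  (2,3): δ = 125.73°  ·
antipodal pairs: 1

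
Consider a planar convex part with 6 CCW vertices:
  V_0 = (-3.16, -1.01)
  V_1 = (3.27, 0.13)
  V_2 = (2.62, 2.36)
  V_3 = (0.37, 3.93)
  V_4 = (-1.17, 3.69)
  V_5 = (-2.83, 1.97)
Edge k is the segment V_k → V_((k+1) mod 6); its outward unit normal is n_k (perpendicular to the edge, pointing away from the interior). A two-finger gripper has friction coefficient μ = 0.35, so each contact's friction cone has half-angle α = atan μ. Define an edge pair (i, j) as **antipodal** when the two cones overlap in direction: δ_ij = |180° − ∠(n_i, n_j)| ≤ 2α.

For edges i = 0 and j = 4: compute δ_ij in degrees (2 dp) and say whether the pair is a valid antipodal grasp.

δ = 35.96°, valid

α = atan 0.35 = 19.29°;  2α = 38.58°
edge 0: e_0 = (+6.43, +1.14);  n_0 = (+0.1746, -0.9846)
edge 4: e_4 = (-1.66, -1.72);  n_4 = (-0.7195, +0.6944)
∠(n_0, n_4) = 144.04°
δ = |180° − 144.04°| = 35.96°
35.96° ≤ 2α = 38.58°  →  valid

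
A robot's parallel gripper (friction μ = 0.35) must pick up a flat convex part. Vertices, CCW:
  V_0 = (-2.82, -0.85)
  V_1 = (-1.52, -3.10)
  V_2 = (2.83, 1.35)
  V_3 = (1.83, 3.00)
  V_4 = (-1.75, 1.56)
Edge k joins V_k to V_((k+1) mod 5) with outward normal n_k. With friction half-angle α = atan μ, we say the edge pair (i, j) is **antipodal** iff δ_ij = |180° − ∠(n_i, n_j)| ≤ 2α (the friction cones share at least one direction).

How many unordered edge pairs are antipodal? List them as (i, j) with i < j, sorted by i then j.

α = atan 0.35 = 19.29°;  2α = 38.58°
n_0 = (-0.8659, -0.5003)
n_1 = (+0.7151, -0.6990)
n_2 = (+0.8552, +0.5183)
n_3 = (-0.3732, +0.9278)
n_4 = (-0.9140, +0.4058)
  (0,1): δ = 74.37°  ·
  (0,2): δ = 1.20°  ✓
  (0,3): δ = 81.89°  ·
  (0,4): δ = 126.04°  ·
  (1,2): δ = 104.43°  ·
  (1,3): δ = 23.74°  ✓
  (1,4): δ = 20.41°  ✓
  (2,3): δ = 99.31°  ·
  (2,4): δ = 55.16°  ·
  (3,4): δ = 135.85°  ·
antipodal pairs: 3

count = 3; pairs: (0,2), (1,3), (1,4)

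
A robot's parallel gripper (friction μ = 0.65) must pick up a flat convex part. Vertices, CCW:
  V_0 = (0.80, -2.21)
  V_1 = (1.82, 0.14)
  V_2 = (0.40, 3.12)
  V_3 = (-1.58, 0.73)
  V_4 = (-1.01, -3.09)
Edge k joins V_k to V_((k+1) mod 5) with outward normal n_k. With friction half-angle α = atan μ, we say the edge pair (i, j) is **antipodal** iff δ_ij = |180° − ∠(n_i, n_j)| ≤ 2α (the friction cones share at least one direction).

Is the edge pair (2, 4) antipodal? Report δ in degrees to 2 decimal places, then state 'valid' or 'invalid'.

α = atan 0.65 = 33.02°;  2α = 66.05°
edge 2: e_2 = (-1.98, -2.39);  n_2 = (-0.7701, +0.6380)
edge 4: e_4 = (+1.81, +0.88);  n_4 = (+0.4372, -0.8993)
∠(n_2, n_4) = 155.57°
δ = |180° − 155.57°| = 24.43°
24.43° ≤ 2α = 66.05°  →  valid

δ = 24.43°, valid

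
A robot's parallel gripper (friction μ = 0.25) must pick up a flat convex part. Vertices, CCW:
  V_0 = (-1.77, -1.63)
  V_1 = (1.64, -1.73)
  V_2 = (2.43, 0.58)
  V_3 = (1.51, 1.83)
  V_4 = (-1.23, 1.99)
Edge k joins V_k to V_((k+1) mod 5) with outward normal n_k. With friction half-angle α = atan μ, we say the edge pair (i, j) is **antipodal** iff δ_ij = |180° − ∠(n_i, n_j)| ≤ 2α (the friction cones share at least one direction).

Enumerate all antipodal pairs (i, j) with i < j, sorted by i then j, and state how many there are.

count = 2; pairs: (0,3), (1,4)

α = atan 0.25 = 14.04°;  2α = 28.07°
n_0 = (-0.0293, -0.9996)
n_1 = (+0.9462, -0.3236)
n_2 = (+0.8054, +0.5928)
n_3 = (+0.0583, +0.9983)
n_4 = (-0.9891, +0.1475)
  (0,1): δ = 107.20°  ·
  (0,2): δ = 51.97°  ·
  (0,3): δ = 1.66°  ✓
  (0,4): δ = 83.20°  ·
  (1,2): δ = 124.77°  ·
  (1,3): δ = 74.46°  ·
  (1,4): δ = 10.40°  ✓
  (2,3): δ = 129.70°  ·
  (2,4): δ = 44.84°  ·
  (3,4): δ = 95.14°  ·
antipodal pairs: 2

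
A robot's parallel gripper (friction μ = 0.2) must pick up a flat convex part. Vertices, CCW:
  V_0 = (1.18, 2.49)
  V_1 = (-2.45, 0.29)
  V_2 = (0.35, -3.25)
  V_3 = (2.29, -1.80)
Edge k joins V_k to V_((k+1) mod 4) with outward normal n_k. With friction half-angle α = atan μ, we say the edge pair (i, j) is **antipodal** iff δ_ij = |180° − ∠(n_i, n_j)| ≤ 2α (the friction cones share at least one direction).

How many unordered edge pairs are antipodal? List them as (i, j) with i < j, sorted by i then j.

count = 1; pairs: (0,2)

α = atan 0.2 = 11.31°;  2α = 22.62°
n_0 = (-0.5183, +0.8552)
n_1 = (-0.7843, -0.6204)
n_2 = (+0.5987, -0.8010)
n_3 = (+0.9681, +0.2505)
  (0,1): δ = 82.88°  ·
  (0,2): δ = 5.56°  ✓
  (0,3): δ = 73.29°  ·
  (1,2): δ = 91.57°  ·
  (1,3): δ = 23.84°  ·
  (2,3): δ = 112.27°  ·
antipodal pairs: 1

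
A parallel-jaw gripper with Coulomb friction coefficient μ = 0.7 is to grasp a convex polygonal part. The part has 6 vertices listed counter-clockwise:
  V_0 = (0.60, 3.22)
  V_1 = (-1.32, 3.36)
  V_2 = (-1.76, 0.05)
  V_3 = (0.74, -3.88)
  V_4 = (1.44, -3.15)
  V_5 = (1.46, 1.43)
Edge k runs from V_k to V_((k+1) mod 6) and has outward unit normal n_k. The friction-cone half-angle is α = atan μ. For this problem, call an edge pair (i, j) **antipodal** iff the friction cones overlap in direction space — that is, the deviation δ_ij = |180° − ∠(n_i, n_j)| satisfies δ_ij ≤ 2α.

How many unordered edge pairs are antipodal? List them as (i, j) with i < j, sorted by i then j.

α = atan 0.7 = 34.99°;  2α = 69.98°
n_0 = (+0.0727, +0.9974)
n_1 = (-0.9913, +0.1318)
n_2 = (-0.8437, -0.5367)
n_3 = (+0.7218, -0.6921)
n_4 = (+1.0000, -0.0044)
n_5 = (+0.9014, +0.4331)
  (0,1): δ = 93.40°  ·
  (0,2): δ = 53.37°  ✓
  (0,3): δ = 50.37°  ✓
  (0,4): δ = 93.92°  ·
  (0,5): δ = 119.83°  ·
  (1,2): δ = 139.97°  ·
  (1,3): δ = 36.23°  ✓
  (1,4): δ = 7.32°  ✓
  (1,5): δ = 33.23°  ✓
  (2,3): δ = 76.26°  ·
  (2,4): δ = 32.71°  ✓
  (2,5): δ = 6.80°  ✓
  (3,4): δ = 136.45°  ·
  (3,5): δ = 110.54°  ·
  (4,5): δ = 154.09°  ·
antipodal pairs: 7

count = 7; pairs: (0,2), (0,3), (1,3), (1,4), (1,5), (2,4), (2,5)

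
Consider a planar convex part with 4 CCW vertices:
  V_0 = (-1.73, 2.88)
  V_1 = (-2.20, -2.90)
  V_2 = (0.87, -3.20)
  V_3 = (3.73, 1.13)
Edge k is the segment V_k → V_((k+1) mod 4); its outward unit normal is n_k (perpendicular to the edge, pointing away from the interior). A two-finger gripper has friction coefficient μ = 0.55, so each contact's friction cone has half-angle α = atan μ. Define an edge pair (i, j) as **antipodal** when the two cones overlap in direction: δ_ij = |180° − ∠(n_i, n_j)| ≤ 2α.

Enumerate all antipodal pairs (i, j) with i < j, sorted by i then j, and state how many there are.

α = atan 0.55 = 28.81°;  2α = 57.62°
n_0 = (-0.9967, +0.0810)
n_1 = (-0.0973, -0.9953)
n_2 = (+0.8344, -0.5511)
n_3 = (+0.3052, +0.9523)
  (0,1): δ = 90.93°  ·
  (0,2): δ = 28.80°  ✓
  (0,3): δ = 76.88°  ·
  (1,2): δ = 117.86°  ·
  (1,3): δ = 12.19°  ✓
  (2,3): δ = 74.33°  ·
antipodal pairs: 2

count = 2; pairs: (0,2), (1,3)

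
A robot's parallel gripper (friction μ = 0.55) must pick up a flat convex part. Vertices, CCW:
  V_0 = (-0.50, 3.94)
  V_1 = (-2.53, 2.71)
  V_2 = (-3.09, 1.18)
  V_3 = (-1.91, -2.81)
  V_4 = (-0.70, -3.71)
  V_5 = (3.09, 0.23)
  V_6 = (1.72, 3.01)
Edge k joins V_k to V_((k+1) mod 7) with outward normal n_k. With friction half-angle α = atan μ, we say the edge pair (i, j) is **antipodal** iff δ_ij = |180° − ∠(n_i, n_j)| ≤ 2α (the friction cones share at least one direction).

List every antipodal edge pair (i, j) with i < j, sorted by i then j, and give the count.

α = atan 0.55 = 28.81°;  2α = 57.62°
n_0 = (-0.5182, +0.8553)
n_1 = (-0.9391, +0.3437)
n_2 = (-0.9589, -0.2836)
n_3 = (-0.5968, -0.8024)
n_4 = (+0.7207, -0.6933)
n_5 = (+0.8970, +0.4420)
n_6 = (+0.3864, +0.9223)
  (0,1): δ = 141.32°  ·
  (0,2): δ = 104.74°  ·
  (0,3): δ = 67.85°  ·
  (0,4): δ = 14.90°  ✓
  (0,5): δ = 85.02°  ·
  (0,6): δ = 126.06°  ·
  (1,2): δ = 143.42°  ·
  (1,3): δ = 106.54°  ·
  (1,4): δ = 23.79°  ✓
  (1,5): δ = 46.34°  ✓
  (1,6): δ = 87.37°  ·
  (2,3): δ = 143.12°  ·
  (2,4): δ = 60.36°  ·
  (2,5): δ = 9.76°  ✓
  (2,6): δ = 50.80°  ✓
  (3,4): δ = 97.25°  ·
  (3,5): δ = 27.12°  ✓
  (3,6): δ = 13.91°  ✓
  (4,5): δ = 109.88°  ·
  (4,6): δ = 68.84°  ·
  (5,6): δ = 138.96°  ·
antipodal pairs: 7

count = 7; pairs: (0,4), (1,4), (1,5), (2,5), (2,6), (3,5), (3,6)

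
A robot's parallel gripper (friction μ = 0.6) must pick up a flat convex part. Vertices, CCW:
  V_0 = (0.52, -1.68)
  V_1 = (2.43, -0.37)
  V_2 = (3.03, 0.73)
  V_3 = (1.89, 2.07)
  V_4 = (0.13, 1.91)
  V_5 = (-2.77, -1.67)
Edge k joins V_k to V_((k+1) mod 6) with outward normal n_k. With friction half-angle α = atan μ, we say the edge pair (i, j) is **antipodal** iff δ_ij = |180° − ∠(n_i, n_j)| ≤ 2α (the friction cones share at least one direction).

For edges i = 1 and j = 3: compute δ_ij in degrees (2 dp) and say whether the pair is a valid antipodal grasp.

α = atan 0.6 = 30.96°;  2α = 61.93°
edge 1: e_1 = (+0.60, +1.10);  n_1 = (+0.8779, -0.4789)
edge 3: e_3 = (-1.76, -0.16);  n_3 = (-0.0905, +0.9959)
∠(n_1, n_3) = 123.80°
δ = |180° − 123.80°| = 56.20°
56.20° ≤ 2α = 61.93°  →  valid

δ = 56.20°, valid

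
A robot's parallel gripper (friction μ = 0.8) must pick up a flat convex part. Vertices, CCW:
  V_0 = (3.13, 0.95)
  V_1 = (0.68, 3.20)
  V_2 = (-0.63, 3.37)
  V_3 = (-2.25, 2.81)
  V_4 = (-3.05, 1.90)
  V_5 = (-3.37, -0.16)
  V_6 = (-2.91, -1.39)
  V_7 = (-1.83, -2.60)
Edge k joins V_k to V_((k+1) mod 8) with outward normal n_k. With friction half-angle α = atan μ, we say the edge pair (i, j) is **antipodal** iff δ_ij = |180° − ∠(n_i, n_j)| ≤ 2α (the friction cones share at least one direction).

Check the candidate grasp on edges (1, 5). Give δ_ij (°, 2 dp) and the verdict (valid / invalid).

α = atan 0.8 = 38.66°;  2α = 77.32°
edge 1: e_1 = (-1.31, +0.17);  n_1 = (+0.1287, +0.9917)
edge 5: e_5 = (+0.46, -1.23);  n_5 = (-0.9366, -0.3503)
∠(n_1, n_5) = 117.90°
δ = |180° − 117.90°| = 62.10°
62.10° ≤ 2α = 77.32°  →  valid

δ = 62.10°, valid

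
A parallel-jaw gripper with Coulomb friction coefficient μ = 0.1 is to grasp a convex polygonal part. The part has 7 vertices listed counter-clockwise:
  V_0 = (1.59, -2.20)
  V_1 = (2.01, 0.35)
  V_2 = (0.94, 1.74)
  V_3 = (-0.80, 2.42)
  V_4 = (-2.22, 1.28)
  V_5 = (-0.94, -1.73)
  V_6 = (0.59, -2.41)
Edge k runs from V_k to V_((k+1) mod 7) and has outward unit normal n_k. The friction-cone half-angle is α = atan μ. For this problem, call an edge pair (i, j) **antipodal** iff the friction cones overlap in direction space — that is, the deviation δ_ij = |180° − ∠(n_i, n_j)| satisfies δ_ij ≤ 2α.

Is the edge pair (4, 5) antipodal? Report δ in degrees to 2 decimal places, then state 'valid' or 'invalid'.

α = atan 0.1 = 5.71°;  2α = 11.42°
edge 4: e_4 = (+1.28, -3.01);  n_4 = (-0.9202, -0.3913)
edge 5: e_5 = (+1.53, -0.68);  n_5 = (-0.4061, -0.9138)
∠(n_4, n_5) = 43.00°
δ = |180° − 43.00°| = 137.00°
137.00° > 2α = 11.42°  →  invalid

δ = 137.00°, invalid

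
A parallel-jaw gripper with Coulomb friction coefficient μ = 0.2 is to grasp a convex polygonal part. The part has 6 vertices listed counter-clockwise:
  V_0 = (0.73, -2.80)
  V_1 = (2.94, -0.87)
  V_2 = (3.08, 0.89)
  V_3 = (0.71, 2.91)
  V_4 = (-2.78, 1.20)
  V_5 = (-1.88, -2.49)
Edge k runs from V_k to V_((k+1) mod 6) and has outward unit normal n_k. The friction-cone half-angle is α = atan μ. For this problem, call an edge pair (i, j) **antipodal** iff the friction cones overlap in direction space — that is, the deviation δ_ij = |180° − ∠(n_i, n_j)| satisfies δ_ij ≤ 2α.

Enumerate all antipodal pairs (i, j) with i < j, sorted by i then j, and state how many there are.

α = atan 0.2 = 11.31°;  2α = 22.62°
n_0 = (+0.6578, -0.7532)
n_1 = (+0.9969, -0.0793)
n_2 = (+0.6487, +0.7611)
n_3 = (-0.4400, +0.8980)
n_4 = (-0.9715, -0.2370)
n_5 = (-0.1179, -0.9930)
  (0,1): δ = 135.68°  ·
  (0,2): δ = 81.57°  ·
  (0,3): δ = 15.03°  ✓
  (0,4): δ = 62.58°  ·
  (0,5): δ = 132.10°  ·
  (1,2): δ = 125.89°  ·
  (1,3): δ = 59.35°  ·
  (1,4): δ = 18.26°  ✓
  (1,5): δ = 87.77°  ·
  (2,3): δ = 113.45°  ·
  (2,4): δ = 35.85°  ·
  (2,5): δ = 33.67°  ·
  (3,4): δ = 102.40°  ·
  (3,5): δ = 32.88°  ·
  (4,5): δ = 110.48°  ·
antipodal pairs: 2

count = 2; pairs: (0,3), (1,4)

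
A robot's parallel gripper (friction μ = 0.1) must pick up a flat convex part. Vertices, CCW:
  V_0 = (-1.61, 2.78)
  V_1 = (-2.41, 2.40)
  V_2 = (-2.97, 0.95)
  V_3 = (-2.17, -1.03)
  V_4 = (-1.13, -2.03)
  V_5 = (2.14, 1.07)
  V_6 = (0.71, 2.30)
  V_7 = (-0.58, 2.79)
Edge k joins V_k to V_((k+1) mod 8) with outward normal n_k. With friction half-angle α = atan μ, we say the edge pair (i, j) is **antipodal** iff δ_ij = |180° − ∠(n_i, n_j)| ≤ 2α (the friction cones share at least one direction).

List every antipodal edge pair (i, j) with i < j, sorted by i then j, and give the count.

α = atan 0.1 = 5.71°;  2α = 11.42°
n_0 = (-0.4291, +0.9033)
n_1 = (-0.9328, +0.3603)
n_2 = (-0.9272, -0.3746)
n_3 = (-0.6931, -0.7208)
n_4 = (+0.6880, -0.7257)
n_5 = (+0.6521, +0.7581)
n_6 = (+0.3551, +0.9348)
n_7 = (-0.0097, +1.0000)
  (0,1): δ = 136.52°  ·
  (0,2): δ = 93.41°  ·
  (0,3): δ = 69.28°  ·
  (0,4): δ = 18.06°  ·
  (0,5): δ = 113.89°  ·
  (0,6): δ = 133.79°  ·
  (0,7): δ = 155.15°  ·
  (1,2): δ = 136.88°  ·
  (1,3): δ = 112.76°  ·
  (1,4): δ = 25.41°  ·
  (1,5): δ = 70.42°  ·
  (1,6): δ = 90.32°  ·
  (1,7): δ = 111.67°  ·
  (2,3): δ = 155.88°  ·
  (2,4): δ = 68.53°  ·
  (2,5): δ = 27.30°  ·
  (2,6): δ = 47.20°  ·
  (2,7): δ = 68.56°  ·
  (3,4): δ = 92.65°  ·
  (3,5): δ = 3.18°  ✓
  (3,6): δ = 23.08°  ·
  (3,7): δ = 44.43°  ·
  (4,5): δ = 84.17°  ·
  (4,6): δ = 64.27°  ·
  (4,7): δ = 42.92°  ·
  (5,6): δ = 160.10°  ·
  (5,7): δ = 138.74°  ·
  (6,7): δ = 158.64°  ·
antipodal pairs: 1

count = 1; pairs: (3,5)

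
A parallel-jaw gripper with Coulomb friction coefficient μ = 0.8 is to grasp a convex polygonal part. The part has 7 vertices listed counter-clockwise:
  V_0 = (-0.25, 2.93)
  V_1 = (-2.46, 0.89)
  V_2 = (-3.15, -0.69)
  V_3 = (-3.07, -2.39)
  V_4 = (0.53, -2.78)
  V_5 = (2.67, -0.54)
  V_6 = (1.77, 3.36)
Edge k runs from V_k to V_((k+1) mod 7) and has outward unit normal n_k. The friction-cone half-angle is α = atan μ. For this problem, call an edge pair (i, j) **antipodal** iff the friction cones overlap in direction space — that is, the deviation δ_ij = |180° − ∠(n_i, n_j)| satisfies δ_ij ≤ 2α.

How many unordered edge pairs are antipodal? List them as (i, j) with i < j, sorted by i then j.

count = 11; pairs: (0,3), (0,4), (0,5), (1,3), (1,4), (1,5), (2,4), (2,5), (3,5), (3,6), (4,6)

α = atan 0.8 = 38.66°;  2α = 77.32°
n_0 = (-0.6783, +0.7348)
n_1 = (-0.9164, +0.4002)
n_2 = (-0.9989, -0.0470)
n_3 = (-0.1077, -0.9942)
n_4 = (+0.7231, -0.6908)
n_5 = (+0.9744, +0.2249)
n_6 = (-0.2082, +0.9781)
  (0,1): δ = 156.30°  ·
  (0,2): δ = 130.02°  ·
  (0,3): δ = 48.89°  ✓
  (0,4): δ = 3.60°  ✓
  (0,5): δ = 60.29°  ✓
  (0,6): δ = 149.31°  ·
  (1,2): δ = 153.71°  ·
  (1,3): δ = 72.59°  ✓
  (1,4): δ = 20.10°  ✓
  (1,5): δ = 36.59°  ✓
  (1,6): δ = 125.61°  ·
  (2,3): δ = 98.88°  ·
  (2,4): δ = 46.39°  ✓
  (2,5): δ = 10.30°  ✓
  (2,6): δ = 99.32°  ·
  (3,4): δ = 127.51°  ·
  (3,5): δ = 70.82°  ✓
  (3,6): δ = 18.20°  ✓
  (4,5): δ = 123.31°  ·
  (4,6): δ = 34.29°  ✓
  (5,6): δ = 90.98°  ·
antipodal pairs: 11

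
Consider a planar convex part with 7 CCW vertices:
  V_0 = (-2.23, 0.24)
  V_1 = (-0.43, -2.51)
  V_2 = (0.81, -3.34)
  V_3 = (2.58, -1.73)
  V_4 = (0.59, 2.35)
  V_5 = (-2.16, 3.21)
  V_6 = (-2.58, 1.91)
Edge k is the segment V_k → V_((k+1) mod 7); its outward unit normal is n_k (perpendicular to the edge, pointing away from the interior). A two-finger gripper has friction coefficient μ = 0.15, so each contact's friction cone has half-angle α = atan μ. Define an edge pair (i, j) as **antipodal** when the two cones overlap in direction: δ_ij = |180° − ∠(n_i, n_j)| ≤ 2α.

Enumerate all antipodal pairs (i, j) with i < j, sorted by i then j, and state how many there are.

α = atan 0.15 = 8.53°;  2α = 17.06°
n_0 = (-0.8367, -0.5477)
n_1 = (-0.5562, -0.8310)
n_2 = (+0.6729, -0.7398)
n_3 = (+0.8988, +0.4384)
n_4 = (+0.2985, +0.9544)
n_5 = (-0.9516, +0.3074)
n_6 = (-0.9787, -0.2051)
  (0,1): δ = 157.00°  ·
  (0,2): δ = 80.92°  ·
  (0,3): δ = 7.21°  ✓
  (0,4): δ = 39.43°  ·
  (0,5): δ = 128.89°  ·
  (0,6): δ = 158.63°  ·
  (1,2): δ = 103.91°  ·
  (1,3): δ = 30.20°  ·
  (1,4): δ = 16.43°  ✓
  (1,5): δ = 105.89°  ·
  (1,6): δ = 135.63°  ·
  (2,3): δ = 106.29°  ·
  (2,4): δ = 59.66°  ·
  (2,5): δ = 29.81°  ·
  (2,6): δ = 59.55°  ·
  (3,4): δ = 133.37°  ·
  (3,5): δ = 43.91°  ·
  (3,6): δ = 14.16°  ✓
  (4,5): δ = 90.54°  ·
  (4,6): δ = 60.80°  ·
  (5,6): δ = 150.26°  ·
antipodal pairs: 3

count = 3; pairs: (0,3), (1,4), (3,6)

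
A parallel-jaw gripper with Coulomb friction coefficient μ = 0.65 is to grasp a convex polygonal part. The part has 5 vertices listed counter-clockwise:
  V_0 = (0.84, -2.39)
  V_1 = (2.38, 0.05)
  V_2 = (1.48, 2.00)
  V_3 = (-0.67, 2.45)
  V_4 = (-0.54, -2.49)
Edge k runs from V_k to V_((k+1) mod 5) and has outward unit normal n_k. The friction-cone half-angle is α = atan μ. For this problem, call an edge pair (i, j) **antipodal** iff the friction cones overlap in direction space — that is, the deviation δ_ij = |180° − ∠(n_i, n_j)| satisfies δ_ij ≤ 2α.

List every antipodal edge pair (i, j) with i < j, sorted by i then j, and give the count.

count = 3; pairs: (0,3), (1,3), (2,4)

α = atan 0.65 = 33.02°;  2α = 66.05°
n_0 = (+0.8457, -0.5337)
n_1 = (+0.9080, +0.4191)
n_2 = (+0.2049, +0.9788)
n_3 = (-0.9997, -0.0263)
n_4 = (+0.0723, -0.9974)
  (0,1): δ = 122.97°  ·
  (0,2): δ = 69.56°  ·
  (0,3): δ = 33.77°  ✓
  (0,4): δ = 126.40°  ·
  (1,2): δ = 126.60°  ·
  (1,3): δ = 23.27°  ✓
  (1,4): δ = 69.37°  ·
  (2,3): δ = 76.67°  ·
  (2,4): δ = 15.97°  ✓
  (3,4): δ = 87.36°  ·
antipodal pairs: 3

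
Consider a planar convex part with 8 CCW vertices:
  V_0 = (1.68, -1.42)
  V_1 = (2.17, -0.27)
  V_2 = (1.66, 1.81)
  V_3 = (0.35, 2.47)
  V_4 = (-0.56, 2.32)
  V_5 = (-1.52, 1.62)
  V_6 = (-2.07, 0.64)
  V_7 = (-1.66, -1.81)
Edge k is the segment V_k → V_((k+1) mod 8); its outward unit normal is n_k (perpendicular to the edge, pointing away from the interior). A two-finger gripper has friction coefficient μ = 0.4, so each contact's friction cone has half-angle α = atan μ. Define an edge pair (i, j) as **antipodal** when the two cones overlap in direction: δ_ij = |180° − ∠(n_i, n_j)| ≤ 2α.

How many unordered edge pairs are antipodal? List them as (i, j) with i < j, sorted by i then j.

count = 8; pairs: (0,4), (0,5), (0,6), (1,5), (1,6), (2,7), (3,7), (4,7)

α = atan 0.4 = 21.80°;  2α = 43.60°
n_0 = (+0.9200, -0.3920)
n_1 = (+0.9712, +0.2381)
n_2 = (+0.4499, +0.8931)
n_3 = (-0.1626, +0.9867)
n_4 = (-0.5892, +0.8080)
n_5 = (-0.8721, +0.4894)
n_6 = (-0.9863, -0.1651)
n_7 = (+0.1160, -0.9933)
  (0,1): δ = 143.15°  ·
  (0,2): δ = 93.66°  ·
  (0,3): δ = 57.56°  ·
  (0,4): δ = 30.82°  ✓
  (0,5): δ = 6.22°  ✓
  (0,6): δ = 32.58°  ✓
  (0,7): δ = 119.74°  ·
  (1,2): δ = 130.52°  ·
  (1,3): δ = 94.42°  ·
  (1,4): δ = 67.68°  ·
  (1,5): δ = 43.08°  ✓
  (1,6): δ = 4.28°  ✓
  (1,7): δ = 82.88°  ·
  (2,3): δ = 143.90°  ·
  (2,4): δ = 117.16°  ·
  (2,5): δ = 92.56°  ·
  (2,6): δ = 53.76°  ·
  (2,7): δ = 33.40°  ✓
  (3,4): δ = 153.26°  ·
  (3,5): δ = 128.66°  ·
  (3,6): δ = 89.86°  ·
  (3,7): δ = 2.70°  ✓
  (4,5): δ = 155.40°  ·
  (4,6): δ = 116.60°  ·
  (4,7): δ = 29.44°  ✓
  (5,6): δ = 141.20°  ·
  (5,7): δ = 54.04°  ·
  (6,7): δ = 92.84°  ·
antipodal pairs: 8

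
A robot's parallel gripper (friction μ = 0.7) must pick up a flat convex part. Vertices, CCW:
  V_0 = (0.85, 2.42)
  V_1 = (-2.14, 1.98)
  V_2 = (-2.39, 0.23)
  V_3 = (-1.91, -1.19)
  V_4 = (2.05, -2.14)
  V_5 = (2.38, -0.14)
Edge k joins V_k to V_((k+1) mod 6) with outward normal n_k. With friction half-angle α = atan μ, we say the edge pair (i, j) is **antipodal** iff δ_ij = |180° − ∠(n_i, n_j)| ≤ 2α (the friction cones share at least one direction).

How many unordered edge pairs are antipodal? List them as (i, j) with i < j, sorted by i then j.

α = atan 0.7 = 34.99°;  2α = 69.98°
n_0 = (-0.1456, +0.9893)
n_1 = (-0.9899, +0.1414)
n_2 = (-0.9473, -0.3202)
n_3 = (-0.2333, -0.9724)
n_4 = (+0.9867, -0.1628)
n_5 = (+0.8584, +0.5130)
  (0,1): δ = 106.50°  ·
  (0,2): δ = 79.69°  ·
  (0,3): δ = 21.86°  ✓
  (0,4): δ = 72.26°  ·
  (0,5): δ = 112.49°  ·
  (1,2): δ = 153.19°  ·
  (1,3): δ = 95.36°  ·
  (1,4): δ = 1.24°  ✓
  (1,5): δ = 39.00°  ✓
  (2,3): δ = 122.17°  ·
  (2,4): δ = 28.05°  ✓
  (2,5): δ = 12.19°  ✓
  (3,4): δ = 85.88°  ·
  (3,5): δ = 45.64°  ✓
  (4,5): δ = 139.77°  ·
antipodal pairs: 6

count = 6; pairs: (0,3), (1,4), (1,5), (2,4), (2,5), (3,5)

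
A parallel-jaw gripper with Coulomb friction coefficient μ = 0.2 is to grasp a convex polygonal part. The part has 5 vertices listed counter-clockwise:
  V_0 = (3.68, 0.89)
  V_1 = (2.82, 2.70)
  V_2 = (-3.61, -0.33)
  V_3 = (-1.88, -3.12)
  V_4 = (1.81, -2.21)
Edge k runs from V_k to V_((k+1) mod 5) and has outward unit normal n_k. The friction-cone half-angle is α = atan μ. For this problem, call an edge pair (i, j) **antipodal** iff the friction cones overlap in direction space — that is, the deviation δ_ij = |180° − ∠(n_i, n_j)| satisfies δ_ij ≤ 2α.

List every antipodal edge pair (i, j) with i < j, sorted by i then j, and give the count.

count = 2; pairs: (0,2), (1,3)

α = atan 0.2 = 11.31°;  2α = 22.62°
n_0 = (+0.9032, +0.4292)
n_1 = (-0.4263, +0.9046)
n_2 = (-0.8499, -0.5270)
n_3 = (+0.2394, -0.9709)
n_4 = (+0.8563, -0.5165)
  (0,1): δ = 90.18°  ·
  (0,2): δ = 6.39°  ✓
  (0,3): δ = 78.44°  ·
  (0,4): δ = 123.49°  ·
  (1,2): δ = 83.43°  ·
  (1,3): δ = 11.38°  ✓
  (1,4): δ = 33.67°  ·
  (2,3): δ = 107.95°  ·
  (2,4): δ = 62.90°  ·
  (3,4): δ = 134.95°  ·
antipodal pairs: 2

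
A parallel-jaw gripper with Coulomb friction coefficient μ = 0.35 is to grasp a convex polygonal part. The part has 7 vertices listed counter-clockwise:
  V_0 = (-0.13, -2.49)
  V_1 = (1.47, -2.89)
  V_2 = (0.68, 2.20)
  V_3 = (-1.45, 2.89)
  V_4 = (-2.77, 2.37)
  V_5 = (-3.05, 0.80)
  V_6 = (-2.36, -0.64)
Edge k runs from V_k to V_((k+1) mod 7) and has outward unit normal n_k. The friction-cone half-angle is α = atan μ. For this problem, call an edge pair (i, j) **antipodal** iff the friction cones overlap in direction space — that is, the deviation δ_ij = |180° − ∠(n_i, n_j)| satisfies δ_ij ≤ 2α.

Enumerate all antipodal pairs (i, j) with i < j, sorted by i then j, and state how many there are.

α = atan 0.35 = 19.29°;  2α = 38.58°
n_0 = (-0.2425, -0.9701)
n_1 = (+0.9882, +0.1534)
n_2 = (+0.3082, +0.9513)
n_3 = (-0.3665, +0.9304)
n_4 = (-0.9845, +0.1756)
n_5 = (-0.9018, -0.4321)
n_6 = (-0.6385, -0.7696)
  (0,1): δ = 67.14°  ·
  (0,2): δ = 3.91°  ✓
  (0,3): δ = 35.54°  ✓
  (0,4): δ = 93.92°  ·
  (0,5): δ = 129.64°  ·
  (0,6): δ = 154.36°  ·
  (1,2): δ = 116.77°  ·
  (1,3): δ = 77.32°  ·
  (1,4): δ = 18.93°  ✓
  (1,5): δ = 16.78°  ✓
  (1,6): δ = 41.50°  ·
  (2,3): δ = 140.55°  ·
  (2,4): δ = 82.16°  ·
  (2,5): δ = 46.45°  ·
  (2,6): δ = 21.73°  ✓
  (3,4): δ = 121.61°  ·
  (3,5): δ = 85.90°  ·
  (3,6): δ = 61.18°  ·
  (4,5): δ = 144.29°  ·
  (4,6): δ = 119.57°  ·
  (5,6): δ = 155.28°  ·
antipodal pairs: 5

count = 5; pairs: (0,2), (0,3), (1,4), (1,5), (2,6)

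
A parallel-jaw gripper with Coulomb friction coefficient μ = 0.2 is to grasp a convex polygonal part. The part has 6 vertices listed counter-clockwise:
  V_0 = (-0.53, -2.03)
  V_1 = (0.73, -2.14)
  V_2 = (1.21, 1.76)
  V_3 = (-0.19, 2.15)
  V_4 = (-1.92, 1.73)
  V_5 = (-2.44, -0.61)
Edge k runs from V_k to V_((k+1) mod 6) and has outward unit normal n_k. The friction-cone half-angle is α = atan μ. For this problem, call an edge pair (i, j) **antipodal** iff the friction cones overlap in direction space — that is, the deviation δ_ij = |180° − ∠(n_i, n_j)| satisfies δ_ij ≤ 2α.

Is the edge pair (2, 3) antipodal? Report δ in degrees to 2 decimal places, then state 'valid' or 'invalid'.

α = atan 0.2 = 11.31°;  2α = 22.62°
edge 2: e_2 = (-1.40, +0.39);  n_2 = (+0.2684, +0.9633)
edge 3: e_3 = (-1.73, -0.42);  n_3 = (-0.2359, +0.9718)
∠(n_2, n_3) = 29.21°
δ = |180° − 29.21°| = 150.79°
150.79° > 2α = 22.62°  →  invalid

δ = 150.79°, invalid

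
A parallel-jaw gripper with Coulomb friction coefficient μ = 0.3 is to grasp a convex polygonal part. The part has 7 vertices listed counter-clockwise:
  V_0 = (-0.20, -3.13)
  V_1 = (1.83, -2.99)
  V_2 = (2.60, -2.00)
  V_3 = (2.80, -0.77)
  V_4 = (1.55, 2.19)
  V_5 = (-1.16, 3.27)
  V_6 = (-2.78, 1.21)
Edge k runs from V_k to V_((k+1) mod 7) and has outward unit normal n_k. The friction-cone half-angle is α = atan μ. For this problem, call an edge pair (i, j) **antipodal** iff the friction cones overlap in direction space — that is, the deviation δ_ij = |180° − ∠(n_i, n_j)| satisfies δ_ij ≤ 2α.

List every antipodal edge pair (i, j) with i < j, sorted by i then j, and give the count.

count = 4; pairs: (0,4), (1,5), (2,5), (3,6)

α = atan 0.3 = 16.70°;  2α = 33.40°
n_0 = (+0.0688, -0.9976)
n_1 = (+0.7894, -0.6139)
n_2 = (+0.9870, -0.1605)
n_3 = (+0.9212, +0.3890)
n_4 = (+0.3702, +0.9289)
n_5 = (-0.7861, +0.6182)
n_6 = (-0.8596, -0.5110)
  (0,1): δ = 131.82°  ·
  (0,2): δ = 103.18°  ·
  (0,3): δ = 71.05°  ·
  (0,4): δ = 25.67°  ✓
  (0,5): δ = 47.87°  ·
  (0,6): δ = 116.79°  ·
  (1,2): δ = 151.36°  ·
  (1,3): δ = 119.23°  ·
  (1,4): δ = 73.85°  ·
  (1,5): δ = 0.31°  ✓
  (1,6): δ = 68.61°  ·
  (2,3): δ = 147.87°  ·
  (2,4): δ = 102.49°  ·
  (2,5): δ = 28.95°  ✓
  (2,6): δ = 39.97°  ·
  (3,4): δ = 134.62°  ·
  (3,5): δ = 61.08°  ·
  (3,6): δ = 7.84°  ✓
  (4,5): δ = 106.45°  ·
  (4,6): δ = 37.54°  ·
  (5,6): δ = 111.09°  ·
antipodal pairs: 4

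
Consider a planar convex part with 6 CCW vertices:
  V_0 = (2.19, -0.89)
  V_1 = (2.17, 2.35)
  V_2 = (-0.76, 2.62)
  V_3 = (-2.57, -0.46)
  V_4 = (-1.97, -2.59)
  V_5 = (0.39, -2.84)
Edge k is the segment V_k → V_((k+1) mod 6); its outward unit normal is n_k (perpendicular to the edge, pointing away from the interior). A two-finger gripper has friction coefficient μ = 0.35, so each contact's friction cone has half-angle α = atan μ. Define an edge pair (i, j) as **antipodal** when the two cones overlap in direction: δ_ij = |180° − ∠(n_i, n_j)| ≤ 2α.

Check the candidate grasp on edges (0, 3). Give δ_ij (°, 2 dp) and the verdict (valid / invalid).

δ = 15.38°, valid

α = atan 0.35 = 19.29°;  2α = 38.58°
edge 0: e_0 = (-0.02, +3.24);  n_0 = (+1.0000, +0.0062)
edge 3: e_3 = (+0.60, -2.13);  n_3 = (-0.9625, -0.2711)
∠(n_0, n_3) = 164.62°
δ = |180° − 164.62°| = 15.38°
15.38° ≤ 2α = 38.58°  →  valid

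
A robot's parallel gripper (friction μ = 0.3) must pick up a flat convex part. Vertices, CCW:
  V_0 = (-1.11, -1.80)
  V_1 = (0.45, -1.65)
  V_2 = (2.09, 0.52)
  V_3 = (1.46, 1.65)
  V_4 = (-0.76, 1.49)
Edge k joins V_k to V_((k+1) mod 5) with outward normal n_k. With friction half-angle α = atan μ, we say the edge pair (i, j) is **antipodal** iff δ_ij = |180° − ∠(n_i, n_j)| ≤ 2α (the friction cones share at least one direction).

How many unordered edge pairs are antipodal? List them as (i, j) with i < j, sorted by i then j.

α = atan 0.3 = 16.70°;  2α = 33.40°
n_0 = (+0.0957, -0.9954)
n_1 = (+0.7978, -0.6029)
n_2 = (+0.8734, +0.4870)
n_3 = (-0.0719, +0.9974)
n_4 = (-0.9944, +0.1058)
  (0,1): δ = 132.57°  ·
  (0,2): δ = 66.35°  ·
  (0,3): δ = 1.37°  ✓
  (0,4): δ = 78.44°  ·
  (1,2): δ = 113.78°  ·
  (1,3): δ = 48.80°  ·
  (1,4): δ = 31.01°  ✓
  (2,3): δ = 115.02°  ·
  (2,4): δ = 35.21°  ·
  (3,4): δ = 100.19°  ·
antipodal pairs: 2

count = 2; pairs: (0,3), (1,4)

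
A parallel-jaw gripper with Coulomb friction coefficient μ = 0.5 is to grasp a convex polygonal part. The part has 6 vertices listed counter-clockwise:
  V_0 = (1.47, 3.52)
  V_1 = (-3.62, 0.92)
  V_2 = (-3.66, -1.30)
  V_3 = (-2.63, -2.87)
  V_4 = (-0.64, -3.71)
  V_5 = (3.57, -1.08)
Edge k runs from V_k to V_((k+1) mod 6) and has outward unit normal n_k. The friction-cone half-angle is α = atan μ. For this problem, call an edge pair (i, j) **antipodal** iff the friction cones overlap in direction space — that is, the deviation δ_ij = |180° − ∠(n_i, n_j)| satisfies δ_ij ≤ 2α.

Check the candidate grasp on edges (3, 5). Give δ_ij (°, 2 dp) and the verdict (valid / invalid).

α = atan 0.5 = 26.57°;  2α = 53.13°
edge 3: e_3 = (+1.99, -0.84);  n_3 = (-0.3889, -0.9213)
edge 5: e_5 = (-2.10, +4.60);  n_5 = (+0.9097, +0.4153)
∠(n_3, n_5) = 137.42°
δ = |180° − 137.42°| = 42.58°
42.58° ≤ 2α = 53.13°  →  valid

δ = 42.58°, valid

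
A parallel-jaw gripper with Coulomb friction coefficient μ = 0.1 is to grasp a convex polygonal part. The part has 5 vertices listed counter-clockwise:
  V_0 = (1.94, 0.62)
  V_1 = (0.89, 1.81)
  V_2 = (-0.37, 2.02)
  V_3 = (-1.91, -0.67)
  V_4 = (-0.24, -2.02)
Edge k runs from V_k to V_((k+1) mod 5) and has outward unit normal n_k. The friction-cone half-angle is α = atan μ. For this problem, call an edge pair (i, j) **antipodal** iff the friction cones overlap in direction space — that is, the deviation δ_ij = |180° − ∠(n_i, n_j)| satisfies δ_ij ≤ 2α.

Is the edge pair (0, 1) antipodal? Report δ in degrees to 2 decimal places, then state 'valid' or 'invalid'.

δ = 140.89°, invalid

α = atan 0.1 = 5.71°;  2α = 11.42°
edge 0: e_0 = (-1.05, +1.19);  n_0 = (+0.7498, +0.6616)
edge 1: e_1 = (-1.26, +0.21);  n_1 = (+0.1644, +0.9864)
∠(n_0, n_1) = 39.11°
δ = |180° − 39.11°| = 140.89°
140.89° > 2α = 11.42°  →  invalid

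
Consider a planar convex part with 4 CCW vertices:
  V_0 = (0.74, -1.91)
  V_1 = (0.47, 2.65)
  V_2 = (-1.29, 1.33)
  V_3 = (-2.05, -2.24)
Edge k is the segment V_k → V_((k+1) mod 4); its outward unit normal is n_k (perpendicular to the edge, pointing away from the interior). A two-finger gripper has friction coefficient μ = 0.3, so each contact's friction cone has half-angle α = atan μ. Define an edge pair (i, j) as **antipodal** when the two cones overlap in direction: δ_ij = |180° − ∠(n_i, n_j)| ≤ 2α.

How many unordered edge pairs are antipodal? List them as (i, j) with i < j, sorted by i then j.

count = 2; pairs: (0,2), (1,3)

α = atan 0.3 = 16.70°;  2α = 33.40°
n_0 = (+0.9983, +0.0591)
n_1 = (-0.6000, +0.8000)
n_2 = (-0.9781, +0.2082)
n_3 = (+0.1175, -0.9931)
  (0,1): δ = 56.52°  ·
  (0,2): δ = 15.41°  ✓
  (0,3): δ = 93.36°  ·
  (1,2): δ = 138.89°  ·
  (1,3): δ = 30.12°  ✓
  (2,3): δ = 71.24°  ·
antipodal pairs: 2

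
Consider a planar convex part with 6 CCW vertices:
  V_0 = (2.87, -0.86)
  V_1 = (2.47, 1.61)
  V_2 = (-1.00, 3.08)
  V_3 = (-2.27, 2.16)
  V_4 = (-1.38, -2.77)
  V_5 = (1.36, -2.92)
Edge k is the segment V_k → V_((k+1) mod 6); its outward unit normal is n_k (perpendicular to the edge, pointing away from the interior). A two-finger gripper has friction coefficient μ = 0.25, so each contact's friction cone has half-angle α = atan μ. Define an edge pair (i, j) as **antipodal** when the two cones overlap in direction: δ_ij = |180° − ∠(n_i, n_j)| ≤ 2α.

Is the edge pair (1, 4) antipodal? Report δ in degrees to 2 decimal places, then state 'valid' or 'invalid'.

α = atan 0.25 = 14.04°;  2α = 28.07°
edge 1: e_1 = (-3.47, +1.47);  n_1 = (+0.3901, +0.9208)
edge 4: e_4 = (+2.74, -0.15);  n_4 = (-0.0547, -0.9985)
∠(n_1, n_4) = 160.17°
δ = |180° − 160.17°| = 19.83°
19.83° ≤ 2α = 28.07°  →  valid

δ = 19.83°, valid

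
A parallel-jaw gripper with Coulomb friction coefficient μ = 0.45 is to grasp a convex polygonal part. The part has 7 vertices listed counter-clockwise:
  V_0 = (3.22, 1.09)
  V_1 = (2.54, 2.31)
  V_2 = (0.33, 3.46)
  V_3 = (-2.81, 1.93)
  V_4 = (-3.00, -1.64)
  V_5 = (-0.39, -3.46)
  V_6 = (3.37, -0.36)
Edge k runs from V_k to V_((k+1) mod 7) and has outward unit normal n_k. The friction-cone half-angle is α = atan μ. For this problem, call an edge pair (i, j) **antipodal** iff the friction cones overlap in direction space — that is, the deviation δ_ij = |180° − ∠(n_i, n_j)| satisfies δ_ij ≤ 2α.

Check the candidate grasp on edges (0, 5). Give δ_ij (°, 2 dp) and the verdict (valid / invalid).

α = atan 0.45 = 24.23°;  2α = 48.46°
edge 0: e_0 = (-0.68, +1.22);  n_0 = (+0.8735, +0.4869)
edge 5: e_5 = (+3.76, +3.10);  n_5 = (+0.6361, -0.7716)
∠(n_0, n_5) = 79.63°
δ = |180° − 79.63°| = 100.37°
100.37° > 2α = 48.46°  →  invalid

δ = 100.37°, invalid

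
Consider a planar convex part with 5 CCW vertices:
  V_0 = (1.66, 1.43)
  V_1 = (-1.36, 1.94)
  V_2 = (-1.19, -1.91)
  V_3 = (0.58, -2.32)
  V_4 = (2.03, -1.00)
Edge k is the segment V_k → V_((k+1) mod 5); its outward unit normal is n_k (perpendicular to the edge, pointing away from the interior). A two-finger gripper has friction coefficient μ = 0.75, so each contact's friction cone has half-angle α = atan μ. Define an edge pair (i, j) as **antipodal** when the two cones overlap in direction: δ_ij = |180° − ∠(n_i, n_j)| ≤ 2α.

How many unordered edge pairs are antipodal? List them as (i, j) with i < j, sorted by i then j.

α = atan 0.75 = 36.87°;  2α = 73.74°
n_0 = (+0.1665, +0.9860)
n_1 = (-0.9990, -0.0441)
n_2 = (-0.2257, -0.9742)
n_3 = (+0.6732, -0.7395)
n_4 = (+0.9886, +0.1505)
  (0,1): δ = 77.89°  ·
  (0,2): δ = 3.46°  ✓
  (0,3): δ = 51.90°  ✓
  (0,4): δ = 108.24°  ·
  (1,2): δ = 105.57°  ·
  (1,3): δ = 50.22°  ✓
  (1,4): δ = 6.13°  ✓
  (2,3): δ = 124.65°  ·
  (2,4): δ = 68.30°  ✓
  (3,4): δ = 123.66°  ·
antipodal pairs: 5

count = 5; pairs: (0,2), (0,3), (1,3), (1,4), (2,4)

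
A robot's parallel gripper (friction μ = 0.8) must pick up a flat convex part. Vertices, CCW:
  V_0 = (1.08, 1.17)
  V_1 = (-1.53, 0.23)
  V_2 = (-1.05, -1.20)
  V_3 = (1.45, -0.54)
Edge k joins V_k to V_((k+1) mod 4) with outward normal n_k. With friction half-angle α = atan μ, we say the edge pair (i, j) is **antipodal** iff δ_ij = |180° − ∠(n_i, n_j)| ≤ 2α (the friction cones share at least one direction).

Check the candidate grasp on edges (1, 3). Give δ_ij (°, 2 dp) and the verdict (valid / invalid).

α = atan 0.8 = 38.66°;  2α = 77.32°
edge 1: e_1 = (+0.48, -1.43);  n_1 = (-0.9480, -0.3182)
edge 3: e_3 = (-0.37, +1.71);  n_3 = (+0.9774, +0.2115)
∠(n_1, n_3) = 173.65°
δ = |180° − 173.65°| = 6.35°
6.35° ≤ 2α = 77.32°  →  valid

δ = 6.35°, valid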